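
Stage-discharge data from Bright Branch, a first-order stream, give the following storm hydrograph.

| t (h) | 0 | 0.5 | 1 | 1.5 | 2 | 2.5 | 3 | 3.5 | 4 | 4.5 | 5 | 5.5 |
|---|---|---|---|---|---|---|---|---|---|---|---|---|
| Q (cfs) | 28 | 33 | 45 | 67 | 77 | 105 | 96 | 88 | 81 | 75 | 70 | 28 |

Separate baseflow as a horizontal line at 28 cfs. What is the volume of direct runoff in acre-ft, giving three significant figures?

Direct-runoff ordinates (Q − Q_b): 0.0, 5.0, 17.0, 39.0, 49.0, 77.0, 68.0, 60.0, 53.0, 47.0, 42.0, 0.0 cfs.
ΣQ_DR = 457.0 cfs.
With Δt = 0.5 h = 1800 s, V = ΣQ_DR · Δt = 457.0 × 1800 = 8.23 × 10^5 ft³ = 18.9 acre-ft.

V ≈ 18.9 acre-ft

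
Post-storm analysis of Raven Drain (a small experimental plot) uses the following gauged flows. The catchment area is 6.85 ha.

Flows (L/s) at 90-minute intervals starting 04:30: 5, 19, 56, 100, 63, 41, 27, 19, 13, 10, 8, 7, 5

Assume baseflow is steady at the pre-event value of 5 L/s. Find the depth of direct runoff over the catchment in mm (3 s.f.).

Direct runoff: 0.0, 14.0, 51.0, 95.0, 58.0, 36.0, 22.0, 14.0, 8.0, 5.0, 3.0, 2.0, 0.0 L/s; ΣQ_DR = 308.0 L/s.
V = ΣQ_DR · Δt = 308.0 × 5400 s = 1.663 × 10^6 L.
Over A = 6.85 ha, depth = V / A = 24.3 mm.

d ≈ 24.3 mm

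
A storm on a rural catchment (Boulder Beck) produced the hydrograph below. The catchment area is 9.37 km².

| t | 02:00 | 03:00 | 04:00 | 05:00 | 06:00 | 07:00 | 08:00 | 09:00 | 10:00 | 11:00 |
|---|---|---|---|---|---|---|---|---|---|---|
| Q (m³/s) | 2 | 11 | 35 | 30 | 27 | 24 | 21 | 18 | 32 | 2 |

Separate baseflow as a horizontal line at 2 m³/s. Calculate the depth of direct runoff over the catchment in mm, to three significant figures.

d ≈ 69.9 mm

Direct runoff: 0.0, 9.0, 33.0, 28.0, 25.0, 22.0, 19.0, 16.0, 30.0, 0.0 m³/s; ΣQ_DR = 182.0 m³/s.
V = ΣQ_DR · Δt = 182.0 × 3600 s = 6.552 × 10^5 m³.
Over A = 9.37 km², depth = V / A = 69.9 mm.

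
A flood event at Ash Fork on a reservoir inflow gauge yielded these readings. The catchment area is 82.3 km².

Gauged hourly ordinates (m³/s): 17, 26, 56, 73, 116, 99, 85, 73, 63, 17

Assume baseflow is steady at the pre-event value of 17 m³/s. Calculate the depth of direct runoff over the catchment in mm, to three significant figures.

d ≈ 19.9 mm

Direct runoff: 0.0, 9.0, 39.0, 56.0, 99.0, 82.0, 68.0, 56.0, 46.0, 0.0 m³/s; ΣQ_DR = 455.0 m³/s.
V = ΣQ_DR · Δt = 455.0 × 3600 s = 1.638 × 10^6 m³.
Over A = 82.3 km², depth = V / A = 19.9 mm.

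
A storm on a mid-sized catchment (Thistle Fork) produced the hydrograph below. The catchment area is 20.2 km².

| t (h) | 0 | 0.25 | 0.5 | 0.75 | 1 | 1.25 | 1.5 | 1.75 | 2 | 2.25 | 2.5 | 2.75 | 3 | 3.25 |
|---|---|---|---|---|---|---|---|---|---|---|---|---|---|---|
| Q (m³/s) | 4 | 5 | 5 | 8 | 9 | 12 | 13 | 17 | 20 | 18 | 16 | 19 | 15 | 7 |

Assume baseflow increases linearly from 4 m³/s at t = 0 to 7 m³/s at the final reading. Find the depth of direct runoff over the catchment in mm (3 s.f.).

Direct runoff: 0.00, 0.77, 0.54, 3.31, 4.08, 6.85, 7.62, 11.38, 14.15, 11.92, 9.69, 12.46, 8.23, 0.00 m³/s; ΣQ_DR = 91.00 m³/s.
V = ΣQ_DR · Δt = 91.00 × 900 s = 81900 m³.
Over A = 20.2 km², depth = V / A = 4.05 mm.

d ≈ 4.05 mm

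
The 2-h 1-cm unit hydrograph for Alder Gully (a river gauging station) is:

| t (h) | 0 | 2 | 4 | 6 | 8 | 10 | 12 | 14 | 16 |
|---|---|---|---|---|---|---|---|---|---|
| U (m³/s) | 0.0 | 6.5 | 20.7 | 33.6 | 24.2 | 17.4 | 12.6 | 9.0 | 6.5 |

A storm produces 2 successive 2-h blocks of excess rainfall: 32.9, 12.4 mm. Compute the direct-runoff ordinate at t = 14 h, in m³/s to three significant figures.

By discrete convolution, Q_j = Σ (P_i / 10 mm) · U_{j−i}.
At t = 14 h (j=7): Q = (32.9/10)·9.0 + (12.4/10)·12.6 = 45.2 m³/s.

Q ≈ 45.2 m³/s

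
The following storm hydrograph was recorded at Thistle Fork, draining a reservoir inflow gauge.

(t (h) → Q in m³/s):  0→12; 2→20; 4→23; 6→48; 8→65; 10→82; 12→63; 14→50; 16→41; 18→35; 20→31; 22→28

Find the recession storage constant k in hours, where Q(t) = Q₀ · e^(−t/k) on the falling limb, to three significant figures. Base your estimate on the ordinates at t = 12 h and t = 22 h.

On the falling limb, Q drops from 63 to 28 m³/s between t = 12 h and t = 22 h (Δt = 10 h).
k = −Δt / ln(Q₂/Q₁) = −10 / ln(28/63) = 12.3 h.

k ≈ 12.3 h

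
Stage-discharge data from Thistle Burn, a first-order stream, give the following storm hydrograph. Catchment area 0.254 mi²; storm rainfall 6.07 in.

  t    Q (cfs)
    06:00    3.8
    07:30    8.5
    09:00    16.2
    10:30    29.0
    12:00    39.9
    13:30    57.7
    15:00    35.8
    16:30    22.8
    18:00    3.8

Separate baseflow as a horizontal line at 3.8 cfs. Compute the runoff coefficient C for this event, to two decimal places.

C ≈ 0.28

ΣQ_DR = 183.3 cfs; V = ΣQ_DR·Δt = 9.898 × 10^5 ft³.
Runoff depth d = V / A = 1.677 in.
C = d / P = 1.677 / 6.07 = 0.28.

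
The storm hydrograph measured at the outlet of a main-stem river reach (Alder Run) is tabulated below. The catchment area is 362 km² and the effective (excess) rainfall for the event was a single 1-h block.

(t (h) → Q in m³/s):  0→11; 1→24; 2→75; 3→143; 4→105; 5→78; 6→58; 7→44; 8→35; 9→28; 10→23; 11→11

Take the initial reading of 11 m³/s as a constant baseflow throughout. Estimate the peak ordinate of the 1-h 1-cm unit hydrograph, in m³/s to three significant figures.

U_p ≈ 264 m³/s

Direct runoff: 0.0, 13.0, 64.0, 132.0, 94.0, 67.0, 47.0, 33.0, 24.0, 17.0, 12.0, 0.0 m³/s; ΣQ_DR = 503.0 m³/s, peak = 132.0 m³/s.
Runoff depth d = ΣQ_DR·Δt / A = 503.0 × 3600 / (362 km²) = 5.002 mm.
The 1-cm UH is the DRH scaled by (10 mm)/d, so U_p = 132.0 × 10/5.002 = 264 m³/s.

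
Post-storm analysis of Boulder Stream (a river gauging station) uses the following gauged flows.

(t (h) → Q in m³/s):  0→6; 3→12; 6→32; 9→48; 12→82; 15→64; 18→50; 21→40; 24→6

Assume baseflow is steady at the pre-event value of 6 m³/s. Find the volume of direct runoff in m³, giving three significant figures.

Direct-runoff ordinates (Q − Q_b): 0.0, 6.0, 26.0, 42.0, 76.0, 58.0, 44.0, 34.0, 0.0 m³/s.
ΣQ_DR = 286.0 m³/s.
With Δt = 3 h = 10800 s, V = ΣQ_DR · Δt = 286.0 × 10800 = 3.09 × 10^6 m³.

V ≈ 3.09 × 10^6 m³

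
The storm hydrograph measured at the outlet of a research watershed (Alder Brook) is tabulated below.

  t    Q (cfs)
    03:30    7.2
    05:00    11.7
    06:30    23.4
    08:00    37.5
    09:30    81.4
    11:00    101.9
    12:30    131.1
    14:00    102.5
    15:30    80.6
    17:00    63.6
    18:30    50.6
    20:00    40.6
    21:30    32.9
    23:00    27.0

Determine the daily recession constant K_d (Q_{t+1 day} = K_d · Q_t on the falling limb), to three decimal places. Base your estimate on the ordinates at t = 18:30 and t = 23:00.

Between t = 18:30 and t = 23:00 the flow falls from 50.6 to 27.0 cfs over 3×1.5 h = 4.5 h.
Per-interval ratio K = (27.0/50.6)^(1/3) = 0.8111; K_d = K^(24/1.5) = 0.035.

K_d ≈ 0.035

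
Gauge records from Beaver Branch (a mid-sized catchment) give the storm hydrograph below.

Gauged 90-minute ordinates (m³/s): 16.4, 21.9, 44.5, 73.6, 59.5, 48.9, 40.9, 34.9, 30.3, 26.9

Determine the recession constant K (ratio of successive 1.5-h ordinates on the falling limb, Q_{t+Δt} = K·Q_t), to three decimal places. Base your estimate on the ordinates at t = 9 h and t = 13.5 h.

Using the recession-limb readings at t = 9 h and t = 13.5 h: Q falls from 40.9 to 26.9 m³/s over 3 intervals.
K = (Q₂/Q₁)^(1/3) = (26.9/40.9)^(1/3) = 0.870.

K ≈ 0.870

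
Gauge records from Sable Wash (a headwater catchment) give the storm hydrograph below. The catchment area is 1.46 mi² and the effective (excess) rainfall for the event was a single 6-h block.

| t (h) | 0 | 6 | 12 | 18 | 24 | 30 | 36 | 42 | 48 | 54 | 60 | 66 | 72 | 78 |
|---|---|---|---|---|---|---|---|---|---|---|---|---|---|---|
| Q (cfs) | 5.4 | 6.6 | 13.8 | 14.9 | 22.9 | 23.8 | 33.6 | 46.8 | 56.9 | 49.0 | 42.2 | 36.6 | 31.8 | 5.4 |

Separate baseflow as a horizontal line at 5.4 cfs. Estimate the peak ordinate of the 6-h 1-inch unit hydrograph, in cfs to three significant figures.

U_p ≈ 25.7 cfs

Direct runoff: 0.0, 1.2, 8.4, 9.5, 17.5, 18.4, 28.2, 41.4, 51.5, 43.6, 36.8, 31.2, 26.4, 0.0 cfs; ΣQ_DR = 314.1 cfs, peak = 51.5 cfs.
Runoff depth d = ΣQ_DR·Δt / A = 314.1 × 21600 / (1.46 mi²) = 2.000 in.
The 1-inch UH is the DRH scaled by (1 in)/d, so U_p = 51.5 × 1/2.000 = 25.7 cfs.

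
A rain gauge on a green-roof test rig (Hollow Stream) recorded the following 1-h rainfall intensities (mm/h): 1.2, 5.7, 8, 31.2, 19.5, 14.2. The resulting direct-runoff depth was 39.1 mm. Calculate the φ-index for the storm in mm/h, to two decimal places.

φ ≈ 8.60 mm/h

Only the 3 blocks with intensity above φ contribute runoff: 31.2, 19.5, 14.2 mm/h.
Σ(I−φ)·Δt = d  ⇒  (31.2+19.5+14.2 − 3φ)·1 = 39.1
φ = (64.90 − 39.1/1) / 3 = 8.60 mm/h.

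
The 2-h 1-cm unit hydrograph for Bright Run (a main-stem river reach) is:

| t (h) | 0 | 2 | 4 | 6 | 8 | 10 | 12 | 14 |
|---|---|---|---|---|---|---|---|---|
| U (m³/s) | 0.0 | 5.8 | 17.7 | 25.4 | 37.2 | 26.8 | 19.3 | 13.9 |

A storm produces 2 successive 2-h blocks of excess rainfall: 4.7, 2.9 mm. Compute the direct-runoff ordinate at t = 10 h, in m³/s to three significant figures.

Q ≈ 23.4 m³/s

By discrete convolution, Q_j = Σ (P_i / 10 mm) · U_{j−i}.
At t = 10 h (j=5): Q = (4.7/10)·26.8 + (2.9/10)·37.2 = 23.4 m³/s.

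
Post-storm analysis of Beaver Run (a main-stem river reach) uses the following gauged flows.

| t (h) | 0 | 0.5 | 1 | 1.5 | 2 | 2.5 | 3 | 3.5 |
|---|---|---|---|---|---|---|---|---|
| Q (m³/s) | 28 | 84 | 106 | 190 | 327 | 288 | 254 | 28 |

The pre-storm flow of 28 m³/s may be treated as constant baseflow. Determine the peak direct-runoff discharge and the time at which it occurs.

Subtracting baseflow gives direct-runoff ordinates: 0.0, 56.0, 78.0, 162.0, 299.0, 260.0, 226.0, 0.0 m³/s.
The maximum is 299.0 m³/s, occurring at the reading for t = 2 h.

Q_p = 299.0 m³/s at t = 2 h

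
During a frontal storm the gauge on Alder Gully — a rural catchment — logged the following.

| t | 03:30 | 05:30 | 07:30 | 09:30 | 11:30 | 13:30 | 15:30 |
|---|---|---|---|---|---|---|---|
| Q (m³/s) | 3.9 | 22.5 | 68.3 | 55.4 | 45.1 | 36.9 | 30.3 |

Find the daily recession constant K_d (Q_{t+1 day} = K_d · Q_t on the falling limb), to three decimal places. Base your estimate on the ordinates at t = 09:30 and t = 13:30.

K_d ≈ 0.087

Between t = 09:30 and t = 13:30 the flow falls from 55.4 to 36.9 m³/s over 2×2 h = 4 h.
Per-interval ratio K = (36.9/55.4)^(1/2) = 0.8161; K_d = K^(24/2) = 0.087.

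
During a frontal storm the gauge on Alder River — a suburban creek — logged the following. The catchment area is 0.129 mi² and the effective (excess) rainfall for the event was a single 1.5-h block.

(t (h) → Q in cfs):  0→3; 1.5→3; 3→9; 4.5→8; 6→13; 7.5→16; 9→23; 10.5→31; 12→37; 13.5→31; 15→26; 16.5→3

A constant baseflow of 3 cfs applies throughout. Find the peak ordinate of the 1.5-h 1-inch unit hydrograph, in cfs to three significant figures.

U_p ≈ 11.3 cfs

Direct runoff: 0.0, 0.0, 6.0, 5.0, 10.0, 13.0, 20.0, 28.0, 34.0, 28.0, 23.0, 0.0 cfs; ΣQ_DR = 167.0 cfs, peak = 34.0 cfs.
Runoff depth d = ΣQ_DR·Δt / A = 167.0 × 5400 / (0.129 mi²) = 3.009 in.
The 1-inch UH is the DRH scaled by (1 in)/d, so U_p = 34.0 × 1/3.009 = 11.3 cfs.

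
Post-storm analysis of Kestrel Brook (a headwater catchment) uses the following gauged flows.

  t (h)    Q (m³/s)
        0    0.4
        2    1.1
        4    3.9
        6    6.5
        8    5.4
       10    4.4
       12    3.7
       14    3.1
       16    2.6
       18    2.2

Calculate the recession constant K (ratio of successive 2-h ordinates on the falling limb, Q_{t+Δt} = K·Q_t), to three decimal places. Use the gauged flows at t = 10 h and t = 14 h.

K ≈ 0.839

Using the recession-limb readings at t = 10 h and t = 14 h: Q falls from 4.4 to 3.1 m³/s over 2 intervals.
K = (Q₂/Q₁)^(1/2) = (3.1/4.4)^(1/2) = 0.839.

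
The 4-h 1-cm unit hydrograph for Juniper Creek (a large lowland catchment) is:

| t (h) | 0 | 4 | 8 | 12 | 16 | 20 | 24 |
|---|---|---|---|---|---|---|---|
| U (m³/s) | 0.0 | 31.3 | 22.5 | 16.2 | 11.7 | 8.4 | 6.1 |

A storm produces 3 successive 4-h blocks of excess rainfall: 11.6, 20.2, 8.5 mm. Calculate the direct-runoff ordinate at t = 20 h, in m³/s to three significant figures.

By discrete convolution, Q_j = Σ (P_i / 10 mm) · U_{j−i}.
At t = 20 h (j=5): Q = (11.6/10)·8.4 + (20.2/10)·11.7 + (8.5/10)·16.2 = 47.1 m³/s.

Q ≈ 47.1 m³/s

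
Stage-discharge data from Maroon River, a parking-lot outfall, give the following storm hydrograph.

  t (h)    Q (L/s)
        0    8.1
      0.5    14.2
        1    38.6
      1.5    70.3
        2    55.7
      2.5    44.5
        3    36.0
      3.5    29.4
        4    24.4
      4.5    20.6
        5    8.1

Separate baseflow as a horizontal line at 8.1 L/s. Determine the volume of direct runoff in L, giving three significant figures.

V ≈ 4.69 × 10^5 L

Direct-runoff ordinates (Q − Q_b): 0.0, 6.1, 30.5, 62.2, 47.6, 36.4, 27.9, 21.3, 16.3, 12.5, 0.0 L/s.
ΣQ_DR = 260.8 L/s.
With Δt = 0.5 h = 1800 s, V = ΣQ_DR · Δt = 260.8 × 1800 = 4.69 × 10^5 L.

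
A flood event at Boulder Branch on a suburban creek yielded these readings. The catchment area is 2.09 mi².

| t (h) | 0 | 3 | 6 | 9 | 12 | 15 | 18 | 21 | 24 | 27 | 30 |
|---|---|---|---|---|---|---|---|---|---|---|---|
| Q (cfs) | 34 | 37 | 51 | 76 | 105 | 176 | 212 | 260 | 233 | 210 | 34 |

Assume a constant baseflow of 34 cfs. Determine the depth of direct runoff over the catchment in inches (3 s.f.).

d ≈ 2.34 in

Direct runoff: 0.0, 3.0, 17.0, 42.0, 71.0, 142.0, 178.0, 226.0, 199.0, 176.0, 0.0 cfs; ΣQ_DR = 1054 cfs.
V = ΣQ_DR · Δt = 1054 × 10800 s = 1.138 × 10^7 ft³.
Over A = 2.09 mi², depth = V / A = 2.34 in.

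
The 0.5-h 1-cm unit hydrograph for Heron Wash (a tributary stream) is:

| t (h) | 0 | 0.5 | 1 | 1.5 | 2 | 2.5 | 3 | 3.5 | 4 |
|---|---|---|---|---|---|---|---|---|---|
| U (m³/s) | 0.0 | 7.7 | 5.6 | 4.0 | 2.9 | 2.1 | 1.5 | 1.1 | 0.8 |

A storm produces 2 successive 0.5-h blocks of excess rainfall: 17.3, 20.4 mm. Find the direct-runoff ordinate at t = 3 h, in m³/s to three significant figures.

By discrete convolution, Q_j = Σ (P_i / 10 mm) · U_{j−i}.
At t = 3 h (j=6): Q = (17.3/10)·1.5 + (20.4/10)·2.1 = 6.88 m³/s.

Q ≈ 6.88 m³/s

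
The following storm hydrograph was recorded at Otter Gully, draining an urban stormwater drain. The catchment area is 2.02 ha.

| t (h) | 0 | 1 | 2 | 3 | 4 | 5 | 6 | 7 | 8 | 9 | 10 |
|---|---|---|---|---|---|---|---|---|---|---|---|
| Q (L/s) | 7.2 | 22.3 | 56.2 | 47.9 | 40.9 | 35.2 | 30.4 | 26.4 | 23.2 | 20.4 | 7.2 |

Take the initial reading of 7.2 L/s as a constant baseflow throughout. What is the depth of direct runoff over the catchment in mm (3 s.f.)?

Direct runoff: 0.0, 15.1, 49.0, 40.7, 33.7, 28.0, 23.2, 19.2, 16.0, 13.2, 0.0 L/s; ΣQ_DR = 238.1 L/s.
V = ΣQ_DR · Δt = 238.1 × 3600 s = 8.572 × 10^5 L.
Over A = 2.02 ha, depth = V / A = 42.4 mm.

d ≈ 42.4 mm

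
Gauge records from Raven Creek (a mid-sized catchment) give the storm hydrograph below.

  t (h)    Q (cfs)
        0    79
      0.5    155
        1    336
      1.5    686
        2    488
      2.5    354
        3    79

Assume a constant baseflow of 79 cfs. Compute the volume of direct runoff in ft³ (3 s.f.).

Direct-runoff ordinates (Q − Q_b): 0.0, 76.0, 257.0, 607.0, 409.0, 275.0, 0.0 cfs.
ΣQ_DR = 1624 cfs.
With Δt = 0.5 h = 1800 s, V = ΣQ_DR · Δt = 1624 × 1800 = 2.92 × 10^6 ft³.

V ≈ 2.92 × 10^6 ft³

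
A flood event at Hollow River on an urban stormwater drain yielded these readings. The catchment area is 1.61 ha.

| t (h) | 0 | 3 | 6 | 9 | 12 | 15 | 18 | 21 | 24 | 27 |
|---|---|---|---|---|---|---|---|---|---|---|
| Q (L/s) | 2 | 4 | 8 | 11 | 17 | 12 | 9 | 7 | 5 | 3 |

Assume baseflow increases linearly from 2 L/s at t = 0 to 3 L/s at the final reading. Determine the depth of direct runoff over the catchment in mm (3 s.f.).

d ≈ 35.6 mm

Direct runoff: 0.00, 1.89, 5.78, 8.67, 14.56, 9.44, 6.33, 4.22, 2.11, 0.00 L/s; ΣQ_DR = 53.00 L/s.
V = ΣQ_DR · Δt = 53.00 × 10800 s = 5.724 × 10^5 L.
Over A = 1.61 ha, depth = V / A = 35.6 mm.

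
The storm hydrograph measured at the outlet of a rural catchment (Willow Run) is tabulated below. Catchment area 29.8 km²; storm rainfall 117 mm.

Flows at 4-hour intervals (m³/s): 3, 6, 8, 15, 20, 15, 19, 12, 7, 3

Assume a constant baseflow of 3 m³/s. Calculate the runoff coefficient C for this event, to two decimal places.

ΣQ_DR = 78.00 m³/s; V = ΣQ_DR·Δt = 1.123 × 10^6 m³.
Runoff depth d = V / A = 37.69 mm.
C = d / P = 37.69 / 117 = 0.32.

C ≈ 0.32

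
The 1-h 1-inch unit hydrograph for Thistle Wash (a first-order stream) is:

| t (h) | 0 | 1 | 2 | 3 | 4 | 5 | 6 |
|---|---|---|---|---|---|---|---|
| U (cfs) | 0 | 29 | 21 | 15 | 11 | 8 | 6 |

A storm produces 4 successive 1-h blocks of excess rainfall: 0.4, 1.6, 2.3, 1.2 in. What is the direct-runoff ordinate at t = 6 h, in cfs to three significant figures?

By discrete convolution, Q_j = Σ (P_i / 1 in) · U_{j−i}.
At t = 6 h (j=6): Q = (0.4/1)·6 + (1.6/1)·8 + (2.3/1)·11 + (1.2/1)·15 = 58.5 cfs.

Q ≈ 58.5 cfs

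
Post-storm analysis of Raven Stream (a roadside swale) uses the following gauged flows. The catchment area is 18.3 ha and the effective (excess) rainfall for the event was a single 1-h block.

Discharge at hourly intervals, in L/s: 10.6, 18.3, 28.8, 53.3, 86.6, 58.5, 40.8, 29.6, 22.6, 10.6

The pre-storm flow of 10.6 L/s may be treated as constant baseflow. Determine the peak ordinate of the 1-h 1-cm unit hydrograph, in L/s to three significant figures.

U_p ≈ 152 L/s

Direct runoff: 0.0, 7.7, 18.2, 42.7, 76.0, 47.9, 30.2, 19.0, 12.0, 0.0 L/s; ΣQ_DR = 253.7 L/s, peak = 76.0 L/s.
Runoff depth d = ΣQ_DR·Δt / A = 253.7 × 3600 / (18.3 ha) = 4.991 mm.
The 1-cm UH is the DRH scaled by (10 mm)/d, so U_p = 76.0 × 10/4.991 = 152 L/s.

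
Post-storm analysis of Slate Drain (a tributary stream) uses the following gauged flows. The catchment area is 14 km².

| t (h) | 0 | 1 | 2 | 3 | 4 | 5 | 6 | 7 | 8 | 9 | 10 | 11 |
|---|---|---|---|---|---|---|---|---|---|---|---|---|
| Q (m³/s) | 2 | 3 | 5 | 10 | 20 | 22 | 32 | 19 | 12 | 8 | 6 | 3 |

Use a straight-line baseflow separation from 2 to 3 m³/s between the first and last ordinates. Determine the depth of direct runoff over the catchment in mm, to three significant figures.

d ≈ 28.8 mm

Direct runoff: 0.00, 0.91, 2.82, 7.73, 17.64, 19.55, 29.45, 16.36, 9.27, 5.18, 3.09, 0.00 m³/s; ΣQ_DR = 112.0 m³/s.
V = ΣQ_DR · Δt = 112.0 × 3600 s = 4.032 × 10^5 m³.
Over A = 14 km², depth = V / A = 28.8 mm.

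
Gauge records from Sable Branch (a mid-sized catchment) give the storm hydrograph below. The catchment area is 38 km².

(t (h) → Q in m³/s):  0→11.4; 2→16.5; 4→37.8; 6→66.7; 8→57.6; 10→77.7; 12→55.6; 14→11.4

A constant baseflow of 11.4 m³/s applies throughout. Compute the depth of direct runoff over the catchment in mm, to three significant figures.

d ≈ 46.1 mm

Direct runoff: 0.0, 5.1, 26.4, 55.3, 46.2, 66.3, 44.2, 0.0 m³/s; ΣQ_DR = 243.5 m³/s.
V = ΣQ_DR · Δt = 243.5 × 7200 s = 1.753 × 10^6 m³.
Over A = 38 km², depth = V / A = 46.1 mm.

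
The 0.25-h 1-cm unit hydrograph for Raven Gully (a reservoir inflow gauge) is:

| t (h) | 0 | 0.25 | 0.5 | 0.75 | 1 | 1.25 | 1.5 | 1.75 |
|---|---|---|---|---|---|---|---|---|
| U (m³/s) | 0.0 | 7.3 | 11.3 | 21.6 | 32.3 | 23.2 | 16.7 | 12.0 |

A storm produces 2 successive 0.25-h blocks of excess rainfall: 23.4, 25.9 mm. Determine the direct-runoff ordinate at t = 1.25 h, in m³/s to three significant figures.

Q ≈ 138 m³/s

By discrete convolution, Q_j = Σ (P_i / 10 mm) · U_{j−i}.
At t = 1.25 h (j=5): Q = (23.4/10)·23.2 + (25.9/10)·32.3 = 138 m³/s.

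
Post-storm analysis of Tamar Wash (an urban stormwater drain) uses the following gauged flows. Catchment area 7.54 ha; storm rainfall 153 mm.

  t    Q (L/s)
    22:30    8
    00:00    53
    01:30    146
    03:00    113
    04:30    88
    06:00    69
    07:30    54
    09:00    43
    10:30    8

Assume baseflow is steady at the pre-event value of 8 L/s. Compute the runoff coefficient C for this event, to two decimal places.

C ≈ 0.24

ΣQ_DR = 510.0 L/s; V = ΣQ_DR·Δt = 2.754 × 10^6 L.
Runoff depth d = V / A = 36.53 mm.
C = d / P = 36.53 / 153 = 0.24.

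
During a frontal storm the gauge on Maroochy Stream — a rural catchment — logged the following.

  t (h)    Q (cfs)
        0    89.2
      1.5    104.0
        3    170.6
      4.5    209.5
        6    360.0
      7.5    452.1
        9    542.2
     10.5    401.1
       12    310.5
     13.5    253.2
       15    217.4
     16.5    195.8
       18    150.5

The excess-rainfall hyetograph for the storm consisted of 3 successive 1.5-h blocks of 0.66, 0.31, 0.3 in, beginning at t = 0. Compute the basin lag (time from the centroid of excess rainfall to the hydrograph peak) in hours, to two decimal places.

Centroid of excess rainfall: t_c = Σ P_i·t̄_i / ΣP_i = 1.8248 h (block centres at 0.75, 2.25, 3.75 h).
Hydrograph peak occurs at t = 9 h, so basin lag t_L = 9 − 1.8248 = 7.18 h.

t_L ≈ 7.18 h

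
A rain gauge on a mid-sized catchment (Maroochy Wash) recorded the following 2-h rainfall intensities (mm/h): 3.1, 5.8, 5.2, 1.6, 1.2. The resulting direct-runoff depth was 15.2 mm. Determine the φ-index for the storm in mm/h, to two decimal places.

Only the 3 blocks with intensity above φ contribute runoff: 3.1, 5.8, 5.2 mm/h.
Σ(I−φ)·Δt = d  ⇒  (3.1+5.8+5.2 − 3φ)·2 = 15.2
φ = (14.10 − 15.2/2) / 3 = 2.17 mm/h.

φ ≈ 2.17 mm/h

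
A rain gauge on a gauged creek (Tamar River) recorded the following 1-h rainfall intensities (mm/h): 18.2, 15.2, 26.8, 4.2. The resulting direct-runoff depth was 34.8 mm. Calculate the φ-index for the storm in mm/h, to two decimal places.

φ ≈ 8.47 mm/h

Only the 3 blocks with intensity above φ contribute runoff: 18.2, 15.2, 26.8 mm/h.
Σ(I−φ)·Δt = d  ⇒  (18.2+15.2+26.8 − 3φ)·1 = 34.8
φ = (60.20 − 34.8/1) / 3 = 8.47 mm/h.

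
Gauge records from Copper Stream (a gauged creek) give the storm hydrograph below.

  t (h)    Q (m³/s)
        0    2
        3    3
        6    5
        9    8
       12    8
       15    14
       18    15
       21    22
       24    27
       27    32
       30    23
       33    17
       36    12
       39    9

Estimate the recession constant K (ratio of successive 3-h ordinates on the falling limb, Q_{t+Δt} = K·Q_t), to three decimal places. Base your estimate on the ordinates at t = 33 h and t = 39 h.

K ≈ 0.728

Using the recession-limb readings at t = 33 h and t = 39 h: Q falls from 17 to 9 m³/s over 2 intervals.
K = (Q₂/Q₁)^(1/2) = (9/17)^(1/2) = 0.728.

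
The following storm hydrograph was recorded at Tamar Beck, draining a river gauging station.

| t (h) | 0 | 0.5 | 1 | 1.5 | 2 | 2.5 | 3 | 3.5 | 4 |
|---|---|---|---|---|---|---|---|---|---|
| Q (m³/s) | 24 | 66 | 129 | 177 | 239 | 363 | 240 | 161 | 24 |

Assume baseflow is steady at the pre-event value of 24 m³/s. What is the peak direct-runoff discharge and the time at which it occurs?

Subtracting baseflow gives direct-runoff ordinates: 0.0, 42.0, 105.0, 153.0, 215.0, 339.0, 216.0, 137.0, 0.0 m³/s.
The maximum is 339.0 m³/s, occurring at the reading for t = 2.5 h.

Q_p = 339.0 m³/s at t = 2.5 h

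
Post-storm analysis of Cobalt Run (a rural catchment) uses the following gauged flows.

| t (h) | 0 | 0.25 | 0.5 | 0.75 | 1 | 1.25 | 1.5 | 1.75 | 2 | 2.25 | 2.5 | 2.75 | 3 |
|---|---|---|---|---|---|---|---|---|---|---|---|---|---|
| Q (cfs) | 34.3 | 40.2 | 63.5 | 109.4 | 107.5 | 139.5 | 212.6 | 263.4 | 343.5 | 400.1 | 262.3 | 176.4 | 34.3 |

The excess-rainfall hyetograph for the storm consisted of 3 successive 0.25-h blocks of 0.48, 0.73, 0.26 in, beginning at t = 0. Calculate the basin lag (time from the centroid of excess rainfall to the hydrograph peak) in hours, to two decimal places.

Centroid of excess rainfall: t_c = Σ P_i·t̄_i / ΣP_i = 0.3376 h (block centres at 0.125, 0.375, 0.625 h).
Hydrograph peak occurs at t = 2.25 h, so basin lag t_L = 2.25 − 0.3376 = 1.91 h.

t_L ≈ 1.91 h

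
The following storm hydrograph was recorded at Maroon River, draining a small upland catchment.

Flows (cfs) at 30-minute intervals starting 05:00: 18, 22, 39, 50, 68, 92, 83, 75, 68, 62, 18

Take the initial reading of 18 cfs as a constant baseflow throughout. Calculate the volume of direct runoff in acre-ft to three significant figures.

V ≈ 16.4 acre-ft

Direct-runoff ordinates (Q − Q_b): 0.0, 4.0, 21.0, 32.0, 50.0, 74.0, 65.0, 57.0, 50.0, 44.0, 0.0 cfs.
ΣQ_DR = 397.0 cfs.
With Δt = 0.5 h = 1800 s, V = ΣQ_DR · Δt = 397.0 × 1800 = 7.15 × 10^5 ft³ = 16.4 acre-ft.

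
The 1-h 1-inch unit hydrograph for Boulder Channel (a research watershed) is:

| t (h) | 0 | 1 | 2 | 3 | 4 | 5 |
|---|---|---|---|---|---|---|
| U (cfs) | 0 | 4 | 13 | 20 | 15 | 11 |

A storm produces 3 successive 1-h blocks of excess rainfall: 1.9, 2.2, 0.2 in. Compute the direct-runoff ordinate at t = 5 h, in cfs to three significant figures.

Q ≈ 57.9 cfs

By discrete convolution, Q_j = Σ (P_i / 1 in) · U_{j−i}.
At t = 5 h (j=5): Q = (1.9/1)·11 + (2.2/1)·15 + (0.2/1)·20 = 57.9 cfs.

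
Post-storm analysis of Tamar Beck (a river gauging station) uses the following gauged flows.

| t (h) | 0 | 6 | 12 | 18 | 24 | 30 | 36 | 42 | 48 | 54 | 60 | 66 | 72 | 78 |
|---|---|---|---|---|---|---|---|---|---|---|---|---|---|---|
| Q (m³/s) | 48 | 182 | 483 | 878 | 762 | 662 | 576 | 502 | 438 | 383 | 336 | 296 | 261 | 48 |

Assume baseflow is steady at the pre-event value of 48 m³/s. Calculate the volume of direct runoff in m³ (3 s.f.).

Direct-runoff ordinates (Q − Q_b): 0.0, 134.0, 435.0, 830.0, 714.0, 614.0, 528.0, 454.0, 390.0, 335.0, 288.0, 248.0, 213.0, 0.0 m³/s.
ΣQ_DR = 5183 m³/s.
With Δt = 6 h = 21600 s, V = ΣQ_DR · Δt = 5183 × 21600 = 1.12 × 10^8 m³.

V ≈ 1.12 × 10^8 m³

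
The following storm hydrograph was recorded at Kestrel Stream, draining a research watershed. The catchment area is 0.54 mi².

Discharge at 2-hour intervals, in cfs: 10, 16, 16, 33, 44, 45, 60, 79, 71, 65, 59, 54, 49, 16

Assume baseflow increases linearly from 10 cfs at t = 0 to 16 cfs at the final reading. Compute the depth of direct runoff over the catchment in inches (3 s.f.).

d ≈ 2.50 in

Direct runoff: 0.00, 5.54, 5.08, 21.62, 32.15, 32.69, 47.23, 65.77, 57.31, 50.85, 44.38, 38.92, 33.46, 0.00 cfs; ΣQ_DR = 435.0 cfs.
V = ΣQ_DR · Δt = 435.0 × 7200 s = 3.132 × 10^6 ft³.
Over A = 0.54 mi², depth = V / A = 2.50 in.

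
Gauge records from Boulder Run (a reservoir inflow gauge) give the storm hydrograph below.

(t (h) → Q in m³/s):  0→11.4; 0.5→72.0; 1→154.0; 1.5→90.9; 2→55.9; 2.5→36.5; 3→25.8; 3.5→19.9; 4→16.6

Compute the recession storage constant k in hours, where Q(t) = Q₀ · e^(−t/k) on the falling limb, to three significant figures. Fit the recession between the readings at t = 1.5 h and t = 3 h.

On the falling limb, Q drops from 90.9 to 25.8 m³/s between t = 1.5 h and t = 3 h (Δt = 1.5 h).
k = −Δt / ln(Q₂/Q₁) = −1.5 / ln(25.8/90.9) = 1.19 h.

k ≈ 1.19 h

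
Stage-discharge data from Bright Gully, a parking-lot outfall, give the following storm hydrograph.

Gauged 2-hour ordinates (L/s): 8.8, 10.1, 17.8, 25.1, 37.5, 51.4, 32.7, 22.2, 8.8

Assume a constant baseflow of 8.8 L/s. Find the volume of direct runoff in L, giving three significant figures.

V ≈ 9.73 × 10^5 L

Direct-runoff ordinates (Q − Q_b): 0.0, 1.3, 9.0, 16.3, 28.7, 42.6, 23.9, 13.4, 0.0 L/s.
ΣQ_DR = 135.2 L/s.
With Δt = 2 h = 7200 s, V = ΣQ_DR · Δt = 135.2 × 7200 = 9.73 × 10^5 L.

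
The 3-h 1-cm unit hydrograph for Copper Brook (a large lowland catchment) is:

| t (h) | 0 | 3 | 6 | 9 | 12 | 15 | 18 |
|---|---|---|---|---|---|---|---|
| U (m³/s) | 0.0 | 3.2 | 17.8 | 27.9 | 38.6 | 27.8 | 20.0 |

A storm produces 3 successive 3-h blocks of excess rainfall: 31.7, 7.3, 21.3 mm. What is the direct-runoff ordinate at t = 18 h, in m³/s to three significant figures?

By discrete convolution, Q_j = Σ (P_i / 10 mm) · U_{j−i}.
At t = 18 h (j=6): Q = (31.7/10)·20.0 + (7.3/10)·27.8 + (21.3/10)·38.6 = 166 m³/s.

Q ≈ 166 m³/s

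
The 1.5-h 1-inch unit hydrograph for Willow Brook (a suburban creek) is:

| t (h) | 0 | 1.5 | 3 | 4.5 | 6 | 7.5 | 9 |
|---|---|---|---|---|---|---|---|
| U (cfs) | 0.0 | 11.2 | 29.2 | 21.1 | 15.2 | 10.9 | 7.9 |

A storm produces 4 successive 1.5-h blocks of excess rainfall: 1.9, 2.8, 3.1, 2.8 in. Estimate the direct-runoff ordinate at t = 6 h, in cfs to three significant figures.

By discrete convolution, Q_j = Σ (P_i / 1 in) · U_{j−i}.
At t = 6 h (j=4): Q = (1.9/1)·15.2 + (2.8/1)·21.1 + (3.1/1)·29.2 + (2.8/1)·11.2 = 210 cfs.

Q ≈ 210 cfs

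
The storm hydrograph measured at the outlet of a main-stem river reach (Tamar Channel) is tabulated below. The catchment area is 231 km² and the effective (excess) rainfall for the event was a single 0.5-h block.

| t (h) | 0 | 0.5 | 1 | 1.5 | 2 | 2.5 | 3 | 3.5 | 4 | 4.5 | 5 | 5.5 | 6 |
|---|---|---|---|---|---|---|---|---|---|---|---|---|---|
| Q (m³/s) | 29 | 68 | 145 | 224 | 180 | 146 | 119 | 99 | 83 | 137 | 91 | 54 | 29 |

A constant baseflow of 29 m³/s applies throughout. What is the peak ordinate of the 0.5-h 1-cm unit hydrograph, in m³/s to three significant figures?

U_p ≈ 244 m³/s

Direct runoff: 0.0, 39.0, 116.0, 195.0, 151.0, 117.0, 90.0, 70.0, 54.0, 108.0, 62.0, 25.0, 0.0 m³/s; ΣQ_DR = 1027 m³/s, peak = 195.0 m³/s.
Runoff depth d = ΣQ_DR·Δt / A = 1027 × 1800 / (231 km²) = 8.003 mm.
The 1-cm UH is the DRH scaled by (10 mm)/d, so U_p = 195.0 × 10/8.003 = 244 m³/s.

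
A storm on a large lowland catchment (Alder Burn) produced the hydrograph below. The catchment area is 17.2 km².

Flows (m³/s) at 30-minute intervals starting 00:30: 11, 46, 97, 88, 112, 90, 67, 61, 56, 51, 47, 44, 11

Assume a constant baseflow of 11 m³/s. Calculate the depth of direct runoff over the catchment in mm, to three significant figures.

d ≈ 66.8 mm

Direct runoff: 0.0, 35.0, 86.0, 77.0, 101.0, 79.0, 56.0, 50.0, 45.0, 40.0, 36.0, 33.0, 0.0 m³/s; ΣQ_DR = 638.0 m³/s.
V = ΣQ_DR · Δt = 638.0 × 1800 s = 1.148 × 10^6 m³.
Over A = 17.2 km², depth = V / A = 66.8 mm.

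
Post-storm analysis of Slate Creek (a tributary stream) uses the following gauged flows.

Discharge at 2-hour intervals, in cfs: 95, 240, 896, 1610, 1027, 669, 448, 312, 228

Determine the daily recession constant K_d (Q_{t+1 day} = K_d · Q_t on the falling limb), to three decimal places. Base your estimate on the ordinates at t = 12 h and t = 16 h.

Between t = 12 h and t = 16 h the flow falls from 448 to 228 cfs over 2×2 h = 4 h.
Per-interval ratio K = (228/448)^(1/2) = 0.7134; K_d = K^(24/2) = 0.017.

K_d ≈ 0.017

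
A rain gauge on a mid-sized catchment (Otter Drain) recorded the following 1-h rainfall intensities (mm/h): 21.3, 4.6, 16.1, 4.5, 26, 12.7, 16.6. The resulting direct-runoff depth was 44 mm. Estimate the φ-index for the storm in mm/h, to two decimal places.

Only the 5 blocks with intensity above φ contribute runoff: 21.3, 16.1, 26, 12.7, 16.6 mm/h.
Σ(I−φ)·Δt = d  ⇒  (21.3+16.1+26+12.7+16.6 − 5φ)·1 = 44
φ = (92.70 − 44/1) / 5 = 9.74 mm/h.

φ ≈ 9.74 mm/h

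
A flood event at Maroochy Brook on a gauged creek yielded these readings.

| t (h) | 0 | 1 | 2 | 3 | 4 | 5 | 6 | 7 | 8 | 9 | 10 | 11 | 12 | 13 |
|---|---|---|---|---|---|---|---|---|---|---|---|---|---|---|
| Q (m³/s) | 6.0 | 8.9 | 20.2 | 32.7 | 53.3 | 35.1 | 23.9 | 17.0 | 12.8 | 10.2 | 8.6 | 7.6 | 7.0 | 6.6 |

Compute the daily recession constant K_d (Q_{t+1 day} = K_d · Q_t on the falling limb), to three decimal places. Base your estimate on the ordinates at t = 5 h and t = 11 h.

Between t = 5 h and t = 11 h the flow falls from 35.1 to 7.6 m³/s over 6×1 h = 6 h.
Per-interval ratio K = (7.6/35.1)^(1/6) = 0.7749; K_d = K^(24/1) = 0.002.

K_d ≈ 0.002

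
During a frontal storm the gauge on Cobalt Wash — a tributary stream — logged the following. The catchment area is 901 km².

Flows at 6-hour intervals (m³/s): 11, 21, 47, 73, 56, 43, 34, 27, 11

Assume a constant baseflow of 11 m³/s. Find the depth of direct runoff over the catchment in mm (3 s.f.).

d ≈ 5.37 mm

Direct runoff: 0.0, 10.0, 36.0, 62.0, 45.0, 32.0, 23.0, 16.0, 0.0 m³/s; ΣQ_DR = 224.0 m³/s.
V = ΣQ_DR · Δt = 224.0 × 21600 s = 4.838 × 10^6 m³.
Over A = 901 km², depth = V / A = 5.37 mm.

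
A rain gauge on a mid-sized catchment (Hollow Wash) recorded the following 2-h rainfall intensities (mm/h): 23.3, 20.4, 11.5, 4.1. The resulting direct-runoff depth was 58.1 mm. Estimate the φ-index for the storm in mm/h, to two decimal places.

φ ≈ 8.72 mm/h

Only the 3 blocks with intensity above φ contribute runoff: 23.3, 20.4, 11.5 mm/h.
Σ(I−φ)·Δt = d  ⇒  (23.3+20.4+11.5 − 3φ)·2 = 58.1
φ = (55.20 − 58.1/2) / 3 = 8.72 mm/h.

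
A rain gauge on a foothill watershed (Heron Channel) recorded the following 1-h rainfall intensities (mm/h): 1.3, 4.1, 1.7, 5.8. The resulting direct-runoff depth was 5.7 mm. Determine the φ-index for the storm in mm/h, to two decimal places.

Only the 2 blocks with intensity above φ contribute runoff: 4.1, 5.8 mm/h.
Σ(I−φ)·Δt = d  ⇒  (4.1+5.8 − 2φ)·1 = 5.7
φ = (9.900 − 5.7/1) / 2 = 2.10 mm/h.

φ ≈ 2.10 mm/h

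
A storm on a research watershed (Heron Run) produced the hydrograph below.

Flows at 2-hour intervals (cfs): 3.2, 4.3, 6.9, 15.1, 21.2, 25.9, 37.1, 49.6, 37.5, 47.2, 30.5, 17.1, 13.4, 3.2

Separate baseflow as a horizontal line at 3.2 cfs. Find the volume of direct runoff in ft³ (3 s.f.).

Direct-runoff ordinates (Q − Q_b): 0.0, 1.1, 3.7, 11.9, 18.0, 22.7, 33.9, 46.4, 34.3, 44.0, 27.3, 13.9, 10.2, 0.0 cfs.
ΣQ_DR = 267.4 cfs.
With Δt = 2 h = 7200 s, V = ΣQ_DR · Δt = 267.4 × 7200 = 1.93 × 10^6 ft³.

V ≈ 1.93 × 10^6 ft³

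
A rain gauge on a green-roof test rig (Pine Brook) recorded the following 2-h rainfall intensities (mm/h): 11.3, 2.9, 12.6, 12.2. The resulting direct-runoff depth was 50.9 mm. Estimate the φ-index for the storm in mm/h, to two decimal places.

φ ≈ 3.55 mm/h

Only the 3 blocks with intensity above φ contribute runoff: 11.3, 12.6, 12.2 mm/h.
Σ(I−φ)·Δt = d  ⇒  (11.3+12.6+12.2 − 3φ)·2 = 50.9
φ = (36.10 − 50.9/2) / 3 = 3.55 mm/h.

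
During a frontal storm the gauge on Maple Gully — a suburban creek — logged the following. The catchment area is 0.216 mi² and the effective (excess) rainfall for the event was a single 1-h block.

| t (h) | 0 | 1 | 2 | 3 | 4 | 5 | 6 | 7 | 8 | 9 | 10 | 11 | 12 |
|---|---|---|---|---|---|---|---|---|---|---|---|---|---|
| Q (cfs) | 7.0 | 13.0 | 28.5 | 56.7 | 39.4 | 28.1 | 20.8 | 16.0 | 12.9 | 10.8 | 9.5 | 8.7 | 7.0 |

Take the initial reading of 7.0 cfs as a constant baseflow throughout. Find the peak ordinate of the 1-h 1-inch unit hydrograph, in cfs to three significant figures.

Direct runoff: 0.0, 6.0, 21.5, 49.7, 32.4, 21.1, 13.8, 9.0, 5.9, 3.8, 2.5, 1.7, 0.0 cfs; ΣQ_DR = 167.4 cfs, peak = 49.7 cfs.
Runoff depth d = ΣQ_DR·Δt / A = 167.4 × 3600 / (0.216 mi²) = 1.201 in.
The 1-inch UH is the DRH scaled by (1 in)/d, so U_p = 49.7 × 1/1.201 = 41.4 cfs.

U_p ≈ 41.4 cfs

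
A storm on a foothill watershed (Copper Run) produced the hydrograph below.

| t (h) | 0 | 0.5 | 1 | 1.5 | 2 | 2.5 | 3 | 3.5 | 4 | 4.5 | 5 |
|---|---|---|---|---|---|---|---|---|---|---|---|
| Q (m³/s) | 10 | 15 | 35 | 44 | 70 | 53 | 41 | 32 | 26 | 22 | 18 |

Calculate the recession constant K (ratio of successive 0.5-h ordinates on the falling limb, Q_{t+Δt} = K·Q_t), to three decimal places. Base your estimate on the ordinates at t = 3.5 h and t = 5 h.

K ≈ 0.825

Using the recession-limb readings at t = 3.5 h and t = 5 h: Q falls from 32 to 18 m³/s over 3 intervals.
K = (Q₂/Q₁)^(1/3) = (18/32)^(1/3) = 0.825.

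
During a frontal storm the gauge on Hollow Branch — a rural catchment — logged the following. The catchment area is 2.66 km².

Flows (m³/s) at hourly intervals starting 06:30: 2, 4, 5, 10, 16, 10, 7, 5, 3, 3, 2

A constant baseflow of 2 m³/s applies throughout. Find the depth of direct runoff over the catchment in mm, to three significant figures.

d ≈ 60.9 mm

Direct runoff: 0.0, 2.0, 3.0, 8.0, 14.0, 8.0, 5.0, 3.0, 1.0, 1.0, 0.0 m³/s; ΣQ_DR = 45.00 m³/s.
V = ΣQ_DR · Δt = 45.00 × 3600 s = 1.620 × 10^5 m³.
Over A = 2.66 km², depth = V / A = 60.9 mm.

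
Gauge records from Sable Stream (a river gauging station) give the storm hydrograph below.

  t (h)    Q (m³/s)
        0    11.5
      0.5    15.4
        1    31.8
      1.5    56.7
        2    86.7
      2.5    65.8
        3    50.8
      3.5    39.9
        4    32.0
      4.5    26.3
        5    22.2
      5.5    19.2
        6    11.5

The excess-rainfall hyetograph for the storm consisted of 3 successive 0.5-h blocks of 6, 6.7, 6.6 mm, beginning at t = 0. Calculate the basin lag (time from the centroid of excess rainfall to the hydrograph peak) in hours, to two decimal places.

t_L ≈ 1.23 h

Centroid of excess rainfall: t_c = Σ P_i·t̄_i / ΣP_i = 0.7655 h (block centres at 0.25, 0.75, 1.25 h).
Hydrograph peak occurs at t = 2 h, so basin lag t_L = 2 − 0.7655 = 1.23 h.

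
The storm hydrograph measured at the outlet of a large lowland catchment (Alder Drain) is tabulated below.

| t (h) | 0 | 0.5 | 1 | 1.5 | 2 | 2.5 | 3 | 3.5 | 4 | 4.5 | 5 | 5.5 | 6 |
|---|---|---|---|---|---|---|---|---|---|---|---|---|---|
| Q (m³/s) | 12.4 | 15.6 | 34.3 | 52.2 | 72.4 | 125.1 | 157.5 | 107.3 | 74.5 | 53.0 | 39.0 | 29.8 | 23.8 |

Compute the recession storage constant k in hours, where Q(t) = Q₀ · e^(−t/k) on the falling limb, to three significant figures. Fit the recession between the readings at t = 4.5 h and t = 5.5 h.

On the falling limb, Q drops from 53.0 to 29.8 m³/s between t = 4.5 h and t = 5.5 h (Δt = 1 h).
k = −Δt / ln(Q₂/Q₁) = −1 / ln(29.8/53.0) = 1.74 h.

k ≈ 1.74 h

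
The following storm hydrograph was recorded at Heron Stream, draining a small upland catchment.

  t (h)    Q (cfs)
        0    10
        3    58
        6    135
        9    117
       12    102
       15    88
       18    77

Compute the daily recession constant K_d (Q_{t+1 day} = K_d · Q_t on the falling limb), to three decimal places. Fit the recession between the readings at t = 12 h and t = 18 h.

K_d ≈ 0.325

Between t = 12 h and t = 18 h the flow falls from 102 to 77 cfs over 2×3 h = 6 h.
Per-interval ratio K = (77/102)^(1/2) = 0.8689; K_d = K^(24/3) = 0.325.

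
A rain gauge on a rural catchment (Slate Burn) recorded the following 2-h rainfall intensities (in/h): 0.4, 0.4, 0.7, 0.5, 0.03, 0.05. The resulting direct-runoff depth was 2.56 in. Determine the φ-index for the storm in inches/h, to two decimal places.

φ ≈ 0.18 in/h

Only the 4 blocks with intensity above φ contribute runoff: 0.4, 0.4, 0.7, 0.5 in/h.
Σ(I−φ)·Δt = d  ⇒  (0.4+0.4+0.7+0.5 − 4φ)·2 = 2.56
φ = (2.000 − 2.56/2) / 4 = 0.18 in/h.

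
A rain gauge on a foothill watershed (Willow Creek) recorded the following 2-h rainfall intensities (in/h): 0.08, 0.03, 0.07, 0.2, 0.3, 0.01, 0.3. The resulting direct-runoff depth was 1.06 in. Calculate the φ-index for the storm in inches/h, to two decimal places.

φ ≈ 0.09 in/h

Only the 3 blocks with intensity above φ contribute runoff: 0.2, 0.3, 0.3 in/h.
Σ(I−φ)·Δt = d  ⇒  (0.2+0.3+0.3 − 3φ)·2 = 1.06
φ = (0.8000 − 1.06/2) / 3 = 0.09 in/h.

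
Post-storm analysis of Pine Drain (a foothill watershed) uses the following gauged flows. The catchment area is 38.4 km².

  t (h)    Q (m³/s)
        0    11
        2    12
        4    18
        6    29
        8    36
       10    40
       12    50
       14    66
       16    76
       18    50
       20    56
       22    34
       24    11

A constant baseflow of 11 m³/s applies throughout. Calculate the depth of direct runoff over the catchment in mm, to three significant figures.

d ≈ 64.9 mm

Direct runoff: 0.0, 1.0, 7.0, 18.0, 25.0, 29.0, 39.0, 55.0, 65.0, 39.0, 45.0, 23.0, 0.0 m³/s; ΣQ_DR = 346.0 m³/s.
V = ΣQ_DR · Δt = 346.0 × 7200 s = 2.491 × 10^6 m³.
Over A = 38.4 km², depth = V / A = 64.9 mm.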